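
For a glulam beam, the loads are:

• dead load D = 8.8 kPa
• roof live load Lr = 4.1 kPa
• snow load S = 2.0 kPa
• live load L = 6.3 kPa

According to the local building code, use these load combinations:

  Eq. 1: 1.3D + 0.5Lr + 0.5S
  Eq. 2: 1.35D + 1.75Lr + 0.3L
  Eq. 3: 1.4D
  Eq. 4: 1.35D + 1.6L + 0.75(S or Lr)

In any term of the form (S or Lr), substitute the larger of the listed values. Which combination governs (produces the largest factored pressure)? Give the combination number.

Combination 4

(S or Lr) → Lr = 4.1 kPa.
Eq. 1: 1.3(8.8) + 0.5(4.1) + 0.5(2.0) = 11.44 + 2.05 + 1.00 = 14.49
Eq. 2: 1.35(8.8) + 1.75(4.1) + 0.3(6.3) = 11.88 + 7.18 + 1.89 = 20.95
Eq. 3: 1.4(8.8) = 12.32
Eq. 4: 1.35(8.8) + 1.6(6.3) + 0.75(4.1) = 11.88 + 10.08 + 3.08 = 25.04
The largest value is 25.04 kPa from combination 4.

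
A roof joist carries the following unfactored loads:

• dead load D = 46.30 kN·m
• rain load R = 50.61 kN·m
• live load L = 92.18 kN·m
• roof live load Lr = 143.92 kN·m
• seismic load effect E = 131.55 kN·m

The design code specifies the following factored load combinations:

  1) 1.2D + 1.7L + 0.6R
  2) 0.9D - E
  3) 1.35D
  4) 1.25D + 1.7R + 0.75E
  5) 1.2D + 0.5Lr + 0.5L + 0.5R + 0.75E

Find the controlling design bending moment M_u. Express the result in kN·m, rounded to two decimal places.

1) 1.2(46.30) + 1.7(92.18) + 0.6(50.61) = 242.63
2) 0.9(46.30) - 1.0(131.55) = -89.88
3) 1.35(46.30) = 62.51
4) 1.25(46.30) + 1.7(50.61) + 0.75(131.55) = 242.57
5) 1.2(46.30) + 0.5(143.92) + 0.5(92.18) + 0.5(50.61) + 0.75(131.55) = 297.58
Combination 5 governs: M_u = 297.58 kN·m.

297.58 kN·m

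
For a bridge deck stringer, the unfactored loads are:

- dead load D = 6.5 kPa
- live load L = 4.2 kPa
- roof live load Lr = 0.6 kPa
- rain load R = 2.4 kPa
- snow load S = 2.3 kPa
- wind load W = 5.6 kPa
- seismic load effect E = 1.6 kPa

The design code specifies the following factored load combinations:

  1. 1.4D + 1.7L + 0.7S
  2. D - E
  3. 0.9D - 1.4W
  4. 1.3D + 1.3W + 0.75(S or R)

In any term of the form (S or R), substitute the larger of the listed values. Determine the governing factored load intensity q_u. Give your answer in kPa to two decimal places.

(S or R) → R = 2.4 kPa.
1. 1.4(6.5) + 1.7(4.2) + 0.7(2.3) = 9.10 + 7.14 + 1.61 = 17.85
2. 1.0(6.5) - 1.0(1.6) = 6.50 - 1.60 = 4.90
3. 0.9(6.5) - 1.4(5.6) = 5.85 - 7.84 = -1.99
4. 1.3(6.5) + 1.3(5.6) + 0.75(2.4) = 8.45 + 7.28 + 1.80 = 17.53
Maximum is from combination 1.

17.85 kPa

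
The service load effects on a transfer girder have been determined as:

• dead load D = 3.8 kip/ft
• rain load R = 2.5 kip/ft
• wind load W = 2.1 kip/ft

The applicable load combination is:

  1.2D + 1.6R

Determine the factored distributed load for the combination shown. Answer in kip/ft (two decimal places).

1.2(3.8) + 1.6(2.5) = 4.56 + 4.00 = 8.56
w_u = 8.56 kip/ft.

8.56 kip/ft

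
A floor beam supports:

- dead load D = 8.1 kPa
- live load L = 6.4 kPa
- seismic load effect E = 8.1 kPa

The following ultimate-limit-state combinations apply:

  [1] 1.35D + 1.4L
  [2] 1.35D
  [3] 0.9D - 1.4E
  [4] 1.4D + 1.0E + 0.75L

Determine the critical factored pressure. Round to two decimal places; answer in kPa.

[1] 1.35(8.1) + 1.4(6.4) = 10.94 + 8.96 = 19.90
[2] 1.35(8.1) = 10.94
[3] 0.9(8.1) - 1.4(8.1) = 7.29 - 11.34 = -4.05
[4] 1.4(8.1) + 1.0(8.1) + 0.75(6.4) = 11.34 + 8.10 + 4.80 = 24.24
Maximum is from combination 4.

24.24 kPa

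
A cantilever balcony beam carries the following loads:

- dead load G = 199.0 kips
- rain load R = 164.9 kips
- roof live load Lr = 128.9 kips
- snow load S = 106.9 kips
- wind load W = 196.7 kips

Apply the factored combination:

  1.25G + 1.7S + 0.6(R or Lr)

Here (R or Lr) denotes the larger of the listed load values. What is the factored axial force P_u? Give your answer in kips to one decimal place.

529.4 kips

(R or Lr) → R = 164.9 kips.
1.25(199.0) + 1.7(106.9) + 0.6(164.9) = 248.8 + 181.7 + 98.9 = 529.4
P_u = 529.4 kips.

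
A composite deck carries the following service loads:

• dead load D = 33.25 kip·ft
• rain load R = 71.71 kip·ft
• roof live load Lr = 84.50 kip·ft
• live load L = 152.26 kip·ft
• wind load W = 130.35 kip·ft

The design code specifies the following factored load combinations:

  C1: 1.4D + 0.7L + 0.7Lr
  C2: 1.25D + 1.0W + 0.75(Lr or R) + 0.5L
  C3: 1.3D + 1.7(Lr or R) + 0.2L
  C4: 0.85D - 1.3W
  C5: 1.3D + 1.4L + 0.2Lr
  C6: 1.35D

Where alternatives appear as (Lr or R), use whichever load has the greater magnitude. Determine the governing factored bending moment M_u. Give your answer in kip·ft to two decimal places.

311.42 kip·ft

(Lr or R) → Lr = 84.50 kip·ft.
C1: 1.4(33.25) + 0.7(152.26) + 0.7(84.50) = 212.28
C2: 1.25(33.25) + 1.0(130.35) + 0.75(84.50) + 0.5(152.26) = 311.42
C3: 1.3(33.25) + 1.7(84.50) + 0.2(152.26) = 217.33
C4: 0.85(33.25) - 1.3(130.35) = -141.19
C5: 1.3(33.25) + 1.4(152.26) + 0.2(84.50) = 273.29
C6: 1.35(33.25) = 44.89
The controlling combination is 2, giving 311.42 kip·ft.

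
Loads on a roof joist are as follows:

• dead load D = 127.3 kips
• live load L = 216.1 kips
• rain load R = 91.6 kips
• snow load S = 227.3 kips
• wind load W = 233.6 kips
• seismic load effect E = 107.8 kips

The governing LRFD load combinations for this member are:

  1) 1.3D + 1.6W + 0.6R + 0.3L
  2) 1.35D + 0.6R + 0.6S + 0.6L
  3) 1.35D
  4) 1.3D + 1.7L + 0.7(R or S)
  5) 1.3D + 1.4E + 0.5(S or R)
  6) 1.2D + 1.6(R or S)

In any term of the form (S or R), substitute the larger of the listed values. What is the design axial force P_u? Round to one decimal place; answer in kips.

(R or S) → S = 227.3 kips; (S or R) → S = 227.3 kips.
1) 1.3(127.3) + 1.6(233.6) + 0.6(91.6) + 0.3(216.1) = 659.0
2) 1.35(127.3) + 0.6(91.6) + 0.6(227.3) + 0.6(216.1) = 492.9
3) 1.35(127.3) = 171.9
4) 1.3(127.3) + 1.7(216.1) + 0.7(227.3) = 165.5 + 367.4 + 159.1 = 692.0
5) 1.3(127.3) + 1.4(107.8) + 0.5(227.3) = 165.5 + 150.9 + 113.7 = 430.1
6) 1.2(127.3) + 1.6(227.3) = 516.4
Combination 4 governs: P_u = 692.0 kips.

692.0 kips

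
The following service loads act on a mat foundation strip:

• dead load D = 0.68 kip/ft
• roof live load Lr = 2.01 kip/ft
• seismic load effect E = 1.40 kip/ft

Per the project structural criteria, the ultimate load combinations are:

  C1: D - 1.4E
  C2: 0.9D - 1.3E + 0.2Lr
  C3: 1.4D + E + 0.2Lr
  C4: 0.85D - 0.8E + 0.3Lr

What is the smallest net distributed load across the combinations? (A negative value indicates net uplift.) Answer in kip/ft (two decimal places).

-1.28 kip/ft

C1: 1.0(0.68) - 1.4(1.40) = -1.28
C2: 0.9(0.68) - 1.3(1.40) + 0.2(2.01) = -0.81
C3: 1.4(0.68) + 1.0(1.40) + 0.2(2.01) = 2.75
C4: 0.85(0.68) - 0.8(1.40) + 0.3(2.01) = 0.06
Combination 1 gives the minimum: -1.28 kip/ft.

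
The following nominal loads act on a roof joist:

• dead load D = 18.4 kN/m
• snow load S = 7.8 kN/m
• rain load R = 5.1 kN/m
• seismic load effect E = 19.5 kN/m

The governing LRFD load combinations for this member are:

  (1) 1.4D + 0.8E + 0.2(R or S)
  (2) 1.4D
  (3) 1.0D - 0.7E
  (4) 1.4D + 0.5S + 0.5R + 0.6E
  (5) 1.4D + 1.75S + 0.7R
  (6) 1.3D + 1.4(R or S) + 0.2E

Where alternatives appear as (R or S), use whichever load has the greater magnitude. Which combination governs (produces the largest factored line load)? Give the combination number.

Combination 4

(R or S) → S = 7.8 kN/m.
(1) 1.4(18.4) + 0.8(19.5) + 0.2(7.8) = 25.76 + 15.60 + 1.56 = 42.92
(2) 1.4(18.4) = 25.76
(3) 1.0(18.4) - 0.7(19.5) = 18.40 - 13.65 = 4.75
(4) 1.4(18.4) + 0.5(7.8) + 0.5(5.1) + 0.6(19.5) = 25.76 + 3.90 + 2.55 + 11.70 = 43.91
(5) 1.4(18.4) + 1.75(7.8) + 0.7(5.1) = 25.76 + 13.65 + 3.57 = 42.98
(6) 1.3(18.4) + 1.4(7.8) + 0.2(19.5) = 23.92 + 10.92 + 3.90 = 38.74
The largest value is 43.91 kN/m from combination 4.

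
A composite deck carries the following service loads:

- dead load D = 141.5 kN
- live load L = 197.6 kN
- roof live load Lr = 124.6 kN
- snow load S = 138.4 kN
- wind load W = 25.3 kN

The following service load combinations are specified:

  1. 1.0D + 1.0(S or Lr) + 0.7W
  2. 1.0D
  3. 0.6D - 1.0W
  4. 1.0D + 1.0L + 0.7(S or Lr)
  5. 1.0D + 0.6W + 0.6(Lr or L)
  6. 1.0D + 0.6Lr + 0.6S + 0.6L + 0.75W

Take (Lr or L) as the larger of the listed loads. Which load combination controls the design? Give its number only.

Combination 6

(S or Lr) → S = 138.4 kN; (Lr or L) → L = 197.6 kN.
1. 1.0(141.5) + 1.0(138.4) + 0.7(25.3) = 141.5 + 138.4 + 17.7 = 297.6
2. 1.0(141.5) = 141.5
3. 0.6(141.5) - 1.0(25.3) = 84.9 - 25.3 = 59.6
4. 1.0(141.5) + 1.0(197.6) + 0.7(138.4) = 141.5 + 197.6 + 96.9 = 436.0
5. 1.0(141.5) + 0.6(25.3) + 0.6(197.6) = 275.2
6. 1.0(141.5) + 0.6(124.6) + 0.6(138.4) + 0.6(197.6) + 0.75(25.3) = 436.8
The largest value is 436.8 kN from combination 6.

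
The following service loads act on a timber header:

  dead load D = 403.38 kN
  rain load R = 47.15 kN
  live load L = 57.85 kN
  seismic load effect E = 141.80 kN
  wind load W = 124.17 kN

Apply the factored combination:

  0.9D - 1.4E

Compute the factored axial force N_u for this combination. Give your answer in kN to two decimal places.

0.9(403.38) - 1.4(141.80) = 363.04 - 198.52 = 164.52
N_u = 164.52 kN.

164.52 kN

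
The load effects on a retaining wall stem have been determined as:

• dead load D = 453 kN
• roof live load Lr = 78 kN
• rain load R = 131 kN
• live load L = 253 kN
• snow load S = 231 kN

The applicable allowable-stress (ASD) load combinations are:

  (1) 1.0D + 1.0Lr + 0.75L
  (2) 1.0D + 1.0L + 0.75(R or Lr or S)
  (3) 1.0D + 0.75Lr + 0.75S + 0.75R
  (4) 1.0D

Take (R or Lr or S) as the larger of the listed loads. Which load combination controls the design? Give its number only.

Combination 2

(R or Lr or S) → S = 231 kN.
(1) 1.0(453) + 1.0(78) + 0.75(253) = 720.8
(2) 1.0(453) + 1.0(253) + 0.75(231) = 879.3
(3) 1.0(453) + 0.75(78) + 0.75(231) + 0.75(131) = 783.0
(4) 1.0(453) = 453.0
The largest value is 879.3 kN from combination 2.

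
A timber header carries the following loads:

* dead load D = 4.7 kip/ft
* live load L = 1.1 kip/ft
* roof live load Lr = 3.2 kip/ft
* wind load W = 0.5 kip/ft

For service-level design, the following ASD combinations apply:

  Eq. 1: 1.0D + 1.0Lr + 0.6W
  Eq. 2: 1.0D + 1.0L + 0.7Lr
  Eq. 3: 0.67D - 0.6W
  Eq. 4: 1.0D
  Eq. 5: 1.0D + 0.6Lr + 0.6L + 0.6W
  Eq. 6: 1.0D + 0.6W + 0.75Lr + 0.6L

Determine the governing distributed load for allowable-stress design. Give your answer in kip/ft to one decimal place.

Eq. 1: 1.0(4.7) + 1.0(3.2) + 0.6(0.5) = 4.7 + 3.2 + 0.3 = 8.2
Eq. 2: 1.0(4.7) + 1.0(1.1) + 0.7(3.2) = 4.7 + 1.1 + 2.2 = 8.0
Eq. 3: 0.67(4.7) - 0.6(0.5) = 3.1 - 0.3 = 2.8
Eq. 4: 1.0(4.7) = 4.7
Eq. 5: 1.0(4.7) + 0.6(3.2) + 0.6(1.1) + 0.6(0.5) = 4.7 + 1.9 + 0.7 + 0.3 = 7.6
Eq. 6: 1.0(4.7) + 0.6(0.5) + 0.75(3.2) + 0.6(1.1) = 4.7 + 0.3 + 2.4 + 0.7 = 8.1
Maximum is from combination 1.

8.2 kip/ft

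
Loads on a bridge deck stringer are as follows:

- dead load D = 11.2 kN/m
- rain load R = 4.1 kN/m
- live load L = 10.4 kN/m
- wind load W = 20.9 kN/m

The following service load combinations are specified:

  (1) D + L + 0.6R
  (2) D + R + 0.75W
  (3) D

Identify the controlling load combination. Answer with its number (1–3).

(1) 1.0(11.2) + 1.0(10.4) + 0.6(4.1) = 11.2 + 10.4 + 2.5 = 24.1
(2) 1.0(11.2) + 1.0(4.1) + 0.75(20.9) = 11.2 + 4.1 + 15.7 = 31.0
(3) 1.0(11.2) = 11.2
The largest value is 31.0 kN/m from combination 2.

Combination 2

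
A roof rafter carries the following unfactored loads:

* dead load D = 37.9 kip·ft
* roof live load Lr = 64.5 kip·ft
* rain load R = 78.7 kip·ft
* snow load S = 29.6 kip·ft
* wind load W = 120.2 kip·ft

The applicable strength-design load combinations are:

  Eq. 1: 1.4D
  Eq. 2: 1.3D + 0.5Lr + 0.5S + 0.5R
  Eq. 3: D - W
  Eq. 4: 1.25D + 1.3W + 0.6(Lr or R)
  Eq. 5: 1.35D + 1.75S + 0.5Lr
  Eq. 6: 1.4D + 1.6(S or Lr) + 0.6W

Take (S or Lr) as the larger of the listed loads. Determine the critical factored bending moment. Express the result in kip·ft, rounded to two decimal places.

(Lr or R) → R = 78.7 kip·ft; (S or Lr) → Lr = 64.5 kip·ft.
Eq. 1: 1.4(37.9) = 53.06
Eq. 2: 1.3(37.9) + 0.5(64.5) + 0.5(29.6) + 0.5(78.7) = 49.27 + 32.25 + 14.80 + 39.35 = 135.67
Eq. 3: 1.0(37.9) - 1.0(120.2) = 37.90 - 120.20 = -82.30
Eq. 4: 1.25(37.9) + 1.3(120.2) + 0.6(78.7) = 47.38 + 156.26 + 47.22 = 250.86
Eq. 5: 1.35(37.9) + 1.75(29.6) + 0.5(64.5) = 51.17 + 51.80 + 32.25 = 135.22
Eq. 6: 1.4(37.9) + 1.6(64.5) + 0.6(120.2) = 53.06 + 103.20 + 72.12 = 228.38
The controlling combination is 4, giving 250.86 kip·ft.

250.86 kip·ft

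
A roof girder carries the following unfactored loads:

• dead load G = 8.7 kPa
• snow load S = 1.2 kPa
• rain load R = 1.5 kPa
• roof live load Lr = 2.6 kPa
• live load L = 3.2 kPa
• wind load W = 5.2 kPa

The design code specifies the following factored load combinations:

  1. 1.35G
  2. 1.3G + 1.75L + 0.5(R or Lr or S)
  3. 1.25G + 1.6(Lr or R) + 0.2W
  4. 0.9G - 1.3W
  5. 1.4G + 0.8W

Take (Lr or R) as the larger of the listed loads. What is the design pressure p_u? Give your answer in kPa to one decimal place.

18.2 kPa

(R or Lr or S) → Lr = 2.6 kPa; (Lr or R) → Lr = 2.6 kPa.
1. 1.35(8.7) = 11.7
2. 1.3(8.7) + 1.75(3.2) + 0.5(2.6) = 11.3 + 5.6 + 1.3 = 18.2
3. 1.25(8.7) + 1.6(2.6) + 0.2(5.2) = 10.9 + 4.2 + 1.0 = 16.1
4. 0.9(8.7) - 1.3(5.2) = 1.1
5. 1.4(8.7) + 0.8(5.2) = 16.3
Maximum is from combination 2.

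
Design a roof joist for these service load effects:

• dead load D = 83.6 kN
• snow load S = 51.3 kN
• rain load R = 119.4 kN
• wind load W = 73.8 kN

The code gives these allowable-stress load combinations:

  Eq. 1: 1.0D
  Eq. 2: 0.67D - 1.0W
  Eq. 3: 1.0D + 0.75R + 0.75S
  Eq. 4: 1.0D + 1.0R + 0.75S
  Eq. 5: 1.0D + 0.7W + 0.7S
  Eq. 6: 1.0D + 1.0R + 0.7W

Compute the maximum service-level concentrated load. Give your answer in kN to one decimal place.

Eq. 1: 1.0(83.6) = 83.6
Eq. 2: 0.67(83.6) - 1.0(73.8) = 56.0 - 73.8 = -17.8
Eq. 3: 1.0(83.6) + 0.75(119.4) + 0.75(51.3) = 211.6
Eq. 4: 1.0(83.6) + 1.0(119.4) + 0.75(51.3) = 83.6 + 119.4 + 38.5 = 241.5
Eq. 5: 1.0(83.6) + 0.7(73.8) + 0.7(51.3) = 83.6 + 51.7 + 35.9 = 171.2
Eq. 6: 1.0(83.6) + 1.0(119.4) + 0.7(73.8) = 83.6 + 119.4 + 51.7 = 254.7
Combination 6 governs: P = 254.7 kN.

254.7 kN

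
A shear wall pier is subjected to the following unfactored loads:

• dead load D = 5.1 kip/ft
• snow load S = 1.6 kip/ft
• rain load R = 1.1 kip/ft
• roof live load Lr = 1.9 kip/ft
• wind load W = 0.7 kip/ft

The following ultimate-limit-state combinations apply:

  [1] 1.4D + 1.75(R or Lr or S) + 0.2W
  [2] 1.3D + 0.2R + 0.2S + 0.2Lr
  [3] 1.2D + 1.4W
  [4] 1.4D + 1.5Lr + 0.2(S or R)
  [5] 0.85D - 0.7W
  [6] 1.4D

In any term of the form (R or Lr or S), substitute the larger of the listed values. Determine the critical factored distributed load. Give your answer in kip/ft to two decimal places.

(R or Lr or S) → Lr = 1.9 kip/ft; (S or R) → S = 1.6 kip/ft.
[1] 1.4(5.1) + 1.75(1.9) + 0.2(0.7) = 7.14 + 3.33 + 0.14 = 10.61
[2] 1.3(5.1) + 0.2(1.1) + 0.2(1.6) + 0.2(1.9) = 6.63 + 0.22 + 0.32 + 0.38 = 7.55
[3] 1.2(5.1) + 1.4(0.7) = 6.12 + 0.98 = 7.10
[4] 1.4(5.1) + 1.5(1.9) + 0.2(1.6) = 7.14 + 2.85 + 0.32 = 10.31
[5] 0.85(5.1) - 0.7(0.7) = 4.34 - 0.49 = 3.85
[6] 1.4(5.1) = 7.14
Maximum is from combination 1.

10.61 kip/ft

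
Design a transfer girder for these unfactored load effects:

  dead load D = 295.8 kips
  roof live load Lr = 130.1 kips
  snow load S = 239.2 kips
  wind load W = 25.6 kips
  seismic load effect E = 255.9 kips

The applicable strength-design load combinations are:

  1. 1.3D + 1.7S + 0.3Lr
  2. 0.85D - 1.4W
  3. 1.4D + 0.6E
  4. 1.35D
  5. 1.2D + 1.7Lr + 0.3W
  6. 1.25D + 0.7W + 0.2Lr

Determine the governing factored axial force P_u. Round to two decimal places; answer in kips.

1. 1.3(295.8) + 1.7(239.2) + 0.3(130.1) = 830.21
2. 0.85(295.8) - 1.4(25.6) = 215.59
3. 1.4(295.8) + 0.6(255.9) = 567.66
4. 1.35(295.8) = 399.33
5. 1.2(295.8) + 1.7(130.1) + 0.3(25.6) = 583.81
6. 1.25(295.8) + 0.7(25.6) + 0.2(130.1) = 413.69
Maximum is from combination 1.

830.21 kips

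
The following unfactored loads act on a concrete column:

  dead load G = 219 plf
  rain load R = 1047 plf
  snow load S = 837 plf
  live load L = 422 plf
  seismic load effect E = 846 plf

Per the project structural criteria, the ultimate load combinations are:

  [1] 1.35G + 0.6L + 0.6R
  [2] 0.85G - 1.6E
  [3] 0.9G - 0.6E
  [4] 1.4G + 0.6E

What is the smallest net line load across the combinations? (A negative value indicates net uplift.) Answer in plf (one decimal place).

[1] 1.35(219) + 0.6(422) + 0.6(1047) = 295.7 + 253.2 + 628.2 = 1177.1
[2] 0.85(219) - 1.6(846) = -1167.5
[3] 0.9(219) - 0.6(846) = 197.1 - 507.6 = -310.5
[4] 1.4(219) + 0.6(846) = 306.6 + 507.6 = 814.2
Combination 2 gives the minimum: -1167.5 plf.

-1167.5 plf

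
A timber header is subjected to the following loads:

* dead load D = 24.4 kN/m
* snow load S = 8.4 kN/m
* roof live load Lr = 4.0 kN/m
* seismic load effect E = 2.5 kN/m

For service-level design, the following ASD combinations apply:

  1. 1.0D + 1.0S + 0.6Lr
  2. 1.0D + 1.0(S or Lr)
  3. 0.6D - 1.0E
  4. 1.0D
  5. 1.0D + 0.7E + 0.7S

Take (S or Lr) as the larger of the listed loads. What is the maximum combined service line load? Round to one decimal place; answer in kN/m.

35.2 kN/m

(S or Lr) → S = 8.4 kN/m.
1. 1.0(24.4) + 1.0(8.4) + 0.6(4.0) = 24.4 + 8.4 + 2.4 = 35.2
2. 1.0(24.4) + 1.0(8.4) = 24.4 + 8.4 = 32.8
3. 0.6(24.4) - 1.0(2.5) = 14.6 - 2.5 = 12.1
4. 1.0(24.4) = 24.4
5. 1.0(24.4) + 0.7(2.5) + 0.7(8.4) = 32.0
Maximum is from combination 1.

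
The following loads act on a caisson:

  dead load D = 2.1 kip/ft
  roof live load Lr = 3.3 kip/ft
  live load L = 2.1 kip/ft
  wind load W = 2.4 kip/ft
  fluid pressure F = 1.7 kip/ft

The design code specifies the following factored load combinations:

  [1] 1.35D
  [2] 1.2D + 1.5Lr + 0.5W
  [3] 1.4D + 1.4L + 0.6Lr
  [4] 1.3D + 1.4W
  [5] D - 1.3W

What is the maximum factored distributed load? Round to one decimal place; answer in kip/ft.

8.7 kip/ft

[1] 1.35(2.1) = 2.8
[2] 1.2(2.1) + 1.5(3.3) + 0.5(2.4) = 8.7
[3] 1.4(2.1) + 1.4(2.1) + 0.6(3.3) = 7.9
[4] 1.3(2.1) + 1.4(2.4) = 6.1
[5] 1.0(2.1) - 1.3(2.4) = -1.0
Combination 2 governs: w_u = 8.7 kip/ft.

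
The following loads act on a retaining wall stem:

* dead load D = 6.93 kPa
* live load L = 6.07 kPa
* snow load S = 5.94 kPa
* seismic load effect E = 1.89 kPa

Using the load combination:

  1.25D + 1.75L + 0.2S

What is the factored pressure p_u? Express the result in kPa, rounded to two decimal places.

1.25(6.93) + 1.75(6.07) + 0.2(5.94) = 8.66 + 10.62 + 1.19 = 20.47
p_u = 20.47 kPa.

20.47 kPa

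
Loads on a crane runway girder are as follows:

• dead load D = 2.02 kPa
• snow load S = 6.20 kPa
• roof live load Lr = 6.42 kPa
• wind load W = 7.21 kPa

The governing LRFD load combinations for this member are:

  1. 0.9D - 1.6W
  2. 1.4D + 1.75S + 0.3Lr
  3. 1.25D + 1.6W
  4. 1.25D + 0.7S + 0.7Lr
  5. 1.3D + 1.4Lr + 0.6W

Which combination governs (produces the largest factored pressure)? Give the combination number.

1. 0.9(2.02) - 1.6(7.21) = 1.82 - 11.54 = -9.72
2. 1.4(2.02) + 1.75(6.20) + 0.3(6.42) = 15.60
3. 1.25(2.02) + 1.6(7.21) = 14.06
4. 1.25(2.02) + 0.7(6.20) + 0.7(6.42) = 2.53 + 4.34 + 4.49 = 11.36
5. 1.3(2.02) + 1.4(6.42) + 0.6(7.21) = 15.94
The largest value is 15.94 kPa from combination 5.

Combination 5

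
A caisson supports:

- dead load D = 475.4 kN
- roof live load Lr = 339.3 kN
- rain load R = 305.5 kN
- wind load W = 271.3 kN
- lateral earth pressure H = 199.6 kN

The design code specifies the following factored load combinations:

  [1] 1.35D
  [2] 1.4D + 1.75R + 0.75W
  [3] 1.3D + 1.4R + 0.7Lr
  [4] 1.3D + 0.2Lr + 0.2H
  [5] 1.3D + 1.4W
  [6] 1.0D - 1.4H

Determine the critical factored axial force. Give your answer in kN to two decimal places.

[1] 1.35(475.4) = 641.79
[2] 1.4(475.4) + 1.75(305.5) + 0.75(271.3) = 1403.66
[3] 1.3(475.4) + 1.4(305.5) + 0.7(339.3) = 1283.23
[4] 1.3(475.4) + 0.2(339.3) + 0.2(199.6) = 725.80
[5] 1.3(475.4) + 1.4(271.3) = 997.84
[6] 1.0(475.4) - 1.4(199.6) = 195.96
The controlling combination is 2, giving 1403.66 kN.

1403.66 kN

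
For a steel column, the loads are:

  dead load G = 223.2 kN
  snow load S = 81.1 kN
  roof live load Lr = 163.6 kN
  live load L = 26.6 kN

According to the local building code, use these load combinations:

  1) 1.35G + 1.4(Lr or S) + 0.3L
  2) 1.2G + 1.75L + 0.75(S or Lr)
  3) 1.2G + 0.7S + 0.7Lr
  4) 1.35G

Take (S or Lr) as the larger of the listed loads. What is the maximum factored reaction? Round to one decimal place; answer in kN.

(Lr or S) → Lr = 163.6 kN; (S or Lr) → Lr = 163.6 kN.
1) 1.35(223.2) + 1.4(163.6) + 0.3(26.6) = 301.3 + 229.0 + 8.0 = 538.3
2) 1.2(223.2) + 1.75(26.6) + 0.75(163.6) = 267.8 + 46.6 + 122.7 = 437.1
3) 1.2(223.2) + 0.7(81.1) + 0.7(163.6) = 267.8 + 56.8 + 114.5 = 439.1
4) 1.35(223.2) = 301.3
The controlling combination is 1, giving 538.3 kN.

538.3 kN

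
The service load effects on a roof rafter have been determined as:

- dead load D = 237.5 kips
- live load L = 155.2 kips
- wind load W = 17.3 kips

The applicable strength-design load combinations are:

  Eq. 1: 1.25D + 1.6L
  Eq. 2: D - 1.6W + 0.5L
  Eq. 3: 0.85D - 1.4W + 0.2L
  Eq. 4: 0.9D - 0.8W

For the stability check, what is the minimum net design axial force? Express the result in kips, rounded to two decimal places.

199.91 kips

Eq. 1: 1.25(237.5) + 1.6(155.2) = 545.20
Eq. 2: 1.0(237.5) - 1.6(17.3) + 0.5(155.2) = 287.42
Eq. 3: 0.85(237.5) - 1.4(17.3) + 0.2(155.2) = 208.70
Eq. 4: 0.9(237.5) - 0.8(17.3) = 199.91
Combination 4 gives the minimum: 199.91 kips.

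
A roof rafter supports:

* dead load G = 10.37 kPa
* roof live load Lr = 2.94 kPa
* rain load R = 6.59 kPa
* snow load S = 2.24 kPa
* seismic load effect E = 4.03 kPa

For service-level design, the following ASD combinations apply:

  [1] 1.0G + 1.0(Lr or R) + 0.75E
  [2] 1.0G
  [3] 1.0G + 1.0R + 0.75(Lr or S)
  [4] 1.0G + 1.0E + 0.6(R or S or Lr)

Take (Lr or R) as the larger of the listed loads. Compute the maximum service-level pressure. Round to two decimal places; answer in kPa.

(Lr or R) → R = 6.59 kPa; (Lr or S) → Lr = 2.94 kPa; (R or S or Lr) → R = 6.59 kPa.
[1] 1.0(10.37) + 1.0(6.59) + 0.75(4.03) = 19.98
[2] 1.0(10.37) = 10.37
[3] 1.0(10.37) + 1.0(6.59) + 0.75(2.94) = 19.17
[4] 1.0(10.37) + 1.0(4.03) + 0.6(6.59) = 18.35
Maximum is from combination 1.

19.98 kPa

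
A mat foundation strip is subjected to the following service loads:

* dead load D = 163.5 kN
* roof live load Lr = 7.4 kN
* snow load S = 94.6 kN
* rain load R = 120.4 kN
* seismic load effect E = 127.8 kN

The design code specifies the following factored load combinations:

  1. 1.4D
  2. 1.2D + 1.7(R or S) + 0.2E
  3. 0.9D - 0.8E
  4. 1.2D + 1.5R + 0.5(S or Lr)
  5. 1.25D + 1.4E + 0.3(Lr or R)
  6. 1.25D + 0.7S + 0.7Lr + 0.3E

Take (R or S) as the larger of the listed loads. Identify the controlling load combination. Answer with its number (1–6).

(R or S) → R = 120.4 kN; (S or Lr) → S = 94.6 kN; (Lr or R) → R = 120.4 kN.
1. 1.4(163.5) = 228.9
2. 1.2(163.5) + 1.7(120.4) + 0.2(127.8) = 426.4
3. 0.9(163.5) - 0.8(127.8) = 44.9
4. 1.2(163.5) + 1.5(120.4) + 0.5(94.6) = 196.2 + 180.6 + 47.3 = 424.1
5. 1.25(163.5) + 1.4(127.8) + 0.3(120.4) = 204.4 + 178.9 + 36.1 = 419.4
6. 1.25(163.5) + 0.7(94.6) + 0.7(7.4) + 0.3(127.8) = 204.4 + 66.2 + 5.2 + 38.3 = 314.1
The largest value is 426.4 kN from combination 2.

Combination 2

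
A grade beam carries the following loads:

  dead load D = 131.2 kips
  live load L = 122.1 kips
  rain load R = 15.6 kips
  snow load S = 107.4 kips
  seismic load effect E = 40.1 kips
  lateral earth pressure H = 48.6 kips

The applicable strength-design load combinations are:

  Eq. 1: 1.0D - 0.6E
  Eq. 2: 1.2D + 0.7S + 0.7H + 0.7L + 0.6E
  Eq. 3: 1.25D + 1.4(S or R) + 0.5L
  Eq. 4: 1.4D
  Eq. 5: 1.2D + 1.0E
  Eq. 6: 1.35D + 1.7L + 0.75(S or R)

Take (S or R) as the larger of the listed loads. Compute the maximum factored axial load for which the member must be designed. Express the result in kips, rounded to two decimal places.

465.24 kips

(S or R) → S = 107.4 kips.
Eq. 1: 1.0(131.2) - 0.6(40.1) = 131.20 - 24.06 = 107.14
Eq. 2: 1.2(131.2) + 0.7(107.4) + 0.7(48.6) + 0.7(122.1) + 0.6(40.1) = 157.44 + 75.18 + 34.02 + 85.47 + 24.06 = 376.17
Eq. 3: 1.25(131.2) + 1.4(107.4) + 0.5(122.1) = 164.00 + 150.36 + 61.05 = 375.41
Eq. 4: 1.4(131.2) = 183.68
Eq. 5: 1.2(131.2) + 1.0(40.1) = 157.44 + 40.10 = 197.54
Eq. 6: 1.35(131.2) + 1.7(122.1) + 0.75(107.4) = 177.12 + 207.57 + 80.55 = 465.24
Maximum is from combination 6.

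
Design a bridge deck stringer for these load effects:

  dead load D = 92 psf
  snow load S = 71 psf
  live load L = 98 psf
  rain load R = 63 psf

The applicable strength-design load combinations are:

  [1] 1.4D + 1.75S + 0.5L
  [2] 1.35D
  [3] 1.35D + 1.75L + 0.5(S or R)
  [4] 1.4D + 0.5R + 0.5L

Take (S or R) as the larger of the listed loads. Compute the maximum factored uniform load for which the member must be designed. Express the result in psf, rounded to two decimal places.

331.20 psf

(S or R) → S = 71 psf.
[1] 1.4(92) + 1.75(71) + 0.5(98) = 302.05
[2] 1.35(92) = 124.20
[3] 1.35(92) + 1.75(98) + 0.5(71) = 331.20
[4] 1.4(92) + 0.5(63) + 0.5(98) = 209.30
Combination 3 governs: q_u = 331.20 psf.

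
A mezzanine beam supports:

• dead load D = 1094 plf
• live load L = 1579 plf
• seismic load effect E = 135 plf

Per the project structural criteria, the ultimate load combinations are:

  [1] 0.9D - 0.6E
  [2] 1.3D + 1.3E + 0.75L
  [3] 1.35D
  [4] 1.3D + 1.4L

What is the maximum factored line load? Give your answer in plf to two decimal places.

3632.80 plf

[1] 0.9(1094) - 0.6(135) = 984.60 - 81.00 = 903.60
[2] 1.3(1094) + 1.3(135) + 0.75(1579) = 1422.20 + 175.50 + 1184.25 = 2781.95
[3] 1.35(1094) = 1476.90
[4] 1.3(1094) + 1.4(1579) = 1422.20 + 2210.60 = 3632.80
Maximum is from combination 4.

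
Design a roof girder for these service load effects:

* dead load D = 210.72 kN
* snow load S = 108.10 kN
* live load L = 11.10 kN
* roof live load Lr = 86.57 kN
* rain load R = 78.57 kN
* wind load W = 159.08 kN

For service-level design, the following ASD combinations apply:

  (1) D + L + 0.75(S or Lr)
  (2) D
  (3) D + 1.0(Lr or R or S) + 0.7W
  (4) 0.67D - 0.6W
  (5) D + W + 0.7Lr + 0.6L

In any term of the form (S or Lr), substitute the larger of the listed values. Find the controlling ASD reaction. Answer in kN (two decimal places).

(S or Lr) → S = 108.10 kN; (Lr or R or S) → S = 108.10 kN.
(1) 1.0(210.72) + 1.0(11.10) + 0.75(108.10) = 210.72 + 11.10 + 81.08 = 302.90
(2) 1.0(210.72) = 210.72
(3) 1.0(210.72) + 1.0(108.10) + 0.7(159.08) = 210.72 + 108.10 + 111.36 = 430.18
(4) 0.67(210.72) - 0.6(159.08) = 141.18 - 95.45 = 45.73
(5) 1.0(210.72) + 1.0(159.08) + 0.7(86.57) + 0.6(11.10) = 210.72 + 159.08 + 60.60 + 6.66 = 437.06
The controlling combination is 5, giving 437.06 kN.

437.06 kN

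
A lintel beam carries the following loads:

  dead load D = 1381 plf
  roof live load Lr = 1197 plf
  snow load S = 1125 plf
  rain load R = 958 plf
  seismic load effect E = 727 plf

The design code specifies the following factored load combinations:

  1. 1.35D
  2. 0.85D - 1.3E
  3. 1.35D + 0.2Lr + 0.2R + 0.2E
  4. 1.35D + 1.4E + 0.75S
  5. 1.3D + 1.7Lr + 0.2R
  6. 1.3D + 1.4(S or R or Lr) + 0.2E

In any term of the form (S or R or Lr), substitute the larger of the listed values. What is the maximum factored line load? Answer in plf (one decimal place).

(S or R or Lr) → Lr = 1197 plf.
1. 1.35(1381) = 1864.4
2. 0.85(1381) - 1.3(727) = 1173.9 - 945.1 = 228.8
3. 1.35(1381) + 0.2(1197) + 0.2(958) + 0.2(727) = 1864.4 + 239.4 + 191.6 + 145.4 = 2440.8
4. 1.35(1381) + 1.4(727) + 0.75(1125) = 3725.9
5. 1.3(1381) + 1.7(1197) + 0.2(958) = 1795.3 + 2034.9 + 191.6 = 4021.8
6. 1.3(1381) + 1.4(1197) + 0.2(727) = 1795.3 + 1675.8 + 145.4 = 3616.5
Maximum is from combination 5.

4021.8 plf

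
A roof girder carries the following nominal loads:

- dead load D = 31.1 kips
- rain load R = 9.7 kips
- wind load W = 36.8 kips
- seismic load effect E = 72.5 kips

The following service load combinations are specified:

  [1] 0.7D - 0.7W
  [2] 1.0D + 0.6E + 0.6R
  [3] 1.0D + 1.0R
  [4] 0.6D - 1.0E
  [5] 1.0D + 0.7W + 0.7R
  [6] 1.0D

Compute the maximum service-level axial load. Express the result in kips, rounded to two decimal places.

80.42 kips

[1] 0.7(31.1) - 0.7(36.8) = 21.77 - 25.76 = -3.99
[2] 1.0(31.1) + 0.6(72.5) + 0.6(9.7) = 31.10 + 43.50 + 5.82 = 80.42
[3] 1.0(31.1) + 1.0(9.7) = 31.10 + 9.70 = 40.80
[4] 0.6(31.1) - 1.0(72.5) = 18.66 - 72.50 = -53.84
[5] 1.0(31.1) + 0.7(36.8) + 0.7(9.7) = 31.10 + 25.76 + 6.79 = 63.65
[6] 1.0(31.1) = 31.10
The controlling combination is 2, giving 80.42 kips.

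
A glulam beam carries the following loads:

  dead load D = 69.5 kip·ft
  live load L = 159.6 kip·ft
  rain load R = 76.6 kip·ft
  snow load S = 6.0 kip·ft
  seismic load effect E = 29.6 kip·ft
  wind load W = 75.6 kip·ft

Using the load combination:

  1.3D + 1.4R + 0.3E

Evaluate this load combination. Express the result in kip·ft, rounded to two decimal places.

206.47 kip·ft

1.3(69.5) + 1.4(76.6) + 0.3(29.6) = 206.47
M_u = 206.47 kip·ft.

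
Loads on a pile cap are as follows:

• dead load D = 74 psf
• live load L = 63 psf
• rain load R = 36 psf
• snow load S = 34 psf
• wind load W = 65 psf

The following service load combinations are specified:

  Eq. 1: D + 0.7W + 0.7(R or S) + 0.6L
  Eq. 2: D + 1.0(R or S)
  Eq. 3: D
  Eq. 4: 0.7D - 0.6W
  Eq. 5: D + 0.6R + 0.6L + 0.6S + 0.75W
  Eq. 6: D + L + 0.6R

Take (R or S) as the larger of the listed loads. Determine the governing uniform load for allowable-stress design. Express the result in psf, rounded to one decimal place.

(R or S) → R = 36 psf.
Eq. 1: 1.0(74) + 0.7(65) + 0.7(36) + 0.6(63) = 74.0 + 45.5 + 25.2 + 37.8 = 182.5
Eq. 2: 1.0(74) + 1.0(36) = 74.0 + 36.0 = 110.0
Eq. 3: 1.0(74) = 74.0
Eq. 4: 0.7(74) - 0.6(65) = 51.8 - 39.0 = 12.8
Eq. 5: 1.0(74) + 0.6(36) + 0.6(63) + 0.6(34) + 0.75(65) = 74.0 + 21.6 + 37.8 + 20.4 + 48.8 = 202.6
Eq. 6: 1.0(74) + 1.0(63) + 0.6(36) = 74.0 + 63.0 + 21.6 = 158.6
Combination 5 governs: q = 202.6 psf.

202.6 psf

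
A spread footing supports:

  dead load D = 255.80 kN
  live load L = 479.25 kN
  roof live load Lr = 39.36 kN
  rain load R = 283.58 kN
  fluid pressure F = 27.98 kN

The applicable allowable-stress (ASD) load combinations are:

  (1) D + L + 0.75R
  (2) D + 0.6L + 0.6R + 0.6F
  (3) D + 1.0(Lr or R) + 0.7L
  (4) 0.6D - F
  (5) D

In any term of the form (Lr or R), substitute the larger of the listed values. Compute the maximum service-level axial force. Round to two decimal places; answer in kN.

947.74 kN

(Lr or R) → R = 283.58 kN.
(1) 1.0(255.80) + 1.0(479.25) + 0.75(283.58) = 255.80 + 479.25 + 212.69 = 947.74
(2) 1.0(255.80) + 0.6(479.25) + 0.6(283.58) + 0.6(27.98) = 255.80 + 287.55 + 170.15 + 16.79 = 730.29
(3) 1.0(255.80) + 1.0(283.58) + 0.7(479.25) = 255.80 + 283.58 + 335.48 = 874.86
(4) 0.6(255.80) - 1.0(27.98) = 153.48 - 27.98 = 125.50
(5) 1.0(255.80) = 255.80
Maximum is from combination 1.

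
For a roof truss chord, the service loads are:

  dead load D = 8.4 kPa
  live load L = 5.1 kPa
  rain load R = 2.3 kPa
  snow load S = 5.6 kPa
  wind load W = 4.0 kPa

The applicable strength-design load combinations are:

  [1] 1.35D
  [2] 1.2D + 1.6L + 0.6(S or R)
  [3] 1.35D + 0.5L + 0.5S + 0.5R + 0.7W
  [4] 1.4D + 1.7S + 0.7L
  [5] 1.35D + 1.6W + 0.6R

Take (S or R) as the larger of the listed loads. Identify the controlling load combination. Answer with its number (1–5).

Combination 4

(S or R) → S = 5.6 kPa.
[1] 1.35(8.4) = 11.34
[2] 1.2(8.4) + 1.6(5.1) + 0.6(5.6) = 10.08 + 8.16 + 3.36 = 21.60
[3] 1.35(8.4) + 0.5(5.1) + 0.5(5.6) + 0.5(2.3) + 0.7(4.0) = 11.34 + 2.55 + 2.80 + 1.15 + 2.80 = 20.64
[4] 1.4(8.4) + 1.7(5.6) + 0.7(5.1) = 11.76 + 9.52 + 3.57 = 24.85
[5] 1.35(8.4) + 1.6(4.0) + 0.6(2.3) = 11.34 + 6.40 + 1.38 = 19.12
The largest value is 24.85 kPa from combination 4.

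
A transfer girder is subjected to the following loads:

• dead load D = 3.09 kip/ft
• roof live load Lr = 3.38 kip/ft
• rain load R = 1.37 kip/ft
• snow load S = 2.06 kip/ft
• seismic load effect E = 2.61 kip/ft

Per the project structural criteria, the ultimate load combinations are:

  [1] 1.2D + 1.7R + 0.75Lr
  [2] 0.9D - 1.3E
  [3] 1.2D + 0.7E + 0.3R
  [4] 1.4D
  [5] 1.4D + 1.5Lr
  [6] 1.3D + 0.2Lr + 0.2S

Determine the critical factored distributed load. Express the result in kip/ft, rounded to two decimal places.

[1] 1.2(3.09) + 1.7(1.37) + 0.75(3.38) = 8.57
[2] 0.9(3.09) - 1.3(2.61) = -0.61
[3] 1.2(3.09) + 0.7(2.61) + 0.3(1.37) = 5.95
[4] 1.4(3.09) = 4.33
[5] 1.4(3.09) + 1.5(3.38) = 9.40
[6] 1.3(3.09) + 0.2(3.38) + 0.2(2.06) = 5.11
Combination 5 governs: w_u = 9.40 kip/ft.

9.40 kip/ft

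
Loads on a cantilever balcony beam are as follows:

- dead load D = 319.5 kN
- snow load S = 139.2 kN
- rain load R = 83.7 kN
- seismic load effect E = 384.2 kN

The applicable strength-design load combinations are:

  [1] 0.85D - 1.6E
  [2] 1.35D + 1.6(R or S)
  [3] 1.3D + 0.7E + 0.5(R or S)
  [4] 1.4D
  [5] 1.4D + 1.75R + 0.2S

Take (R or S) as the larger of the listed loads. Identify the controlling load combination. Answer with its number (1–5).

(R or S) → S = 139.2 kN.
[1] 0.85(319.5) - 1.6(384.2) = -343.15
[2] 1.35(319.5) + 1.6(139.2) = 431.33 + 222.72 = 654.05
[3] 1.3(319.5) + 0.7(384.2) + 0.5(139.2) = 415.35 + 268.94 + 69.60 = 753.89
[4] 1.4(319.5) = 447.30
[5] 1.4(319.5) + 1.75(83.7) + 0.2(139.2) = 447.30 + 146.48 + 27.84 = 621.62
The largest value is 753.89 kN from combination 3.

Combination 3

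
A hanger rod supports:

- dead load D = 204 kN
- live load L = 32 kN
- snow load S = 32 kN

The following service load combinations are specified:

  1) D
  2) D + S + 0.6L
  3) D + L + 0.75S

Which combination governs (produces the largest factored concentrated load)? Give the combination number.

1) 1.0(204) = 204.0
2) 1.0(204) + 1.0(32) + 0.6(32) = 255.2
3) 1.0(204) + 1.0(32) + 0.75(32) = 260.0
The largest value is 260.0 kN from combination 3.

Combination 3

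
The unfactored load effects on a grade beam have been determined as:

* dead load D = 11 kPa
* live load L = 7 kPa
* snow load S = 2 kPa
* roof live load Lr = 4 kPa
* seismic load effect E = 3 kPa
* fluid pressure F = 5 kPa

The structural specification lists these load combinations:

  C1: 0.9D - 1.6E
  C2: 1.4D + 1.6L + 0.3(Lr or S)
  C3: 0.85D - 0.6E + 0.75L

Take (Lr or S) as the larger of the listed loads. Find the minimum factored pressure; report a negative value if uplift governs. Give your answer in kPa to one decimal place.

(Lr or S) → Lr = 4 kPa.
C1: 0.9(11) - 1.6(3) = 9.9 - 4.8 = 5.1
C2: 1.4(11) + 1.6(7) + 0.3(4) = 15.4 + 11.2 + 1.2 = 27.8
C3: 0.85(11) - 0.6(3) + 0.75(7) = 12.8
Combination 1 gives the minimum: 5.1 kPa.

5.1 kPa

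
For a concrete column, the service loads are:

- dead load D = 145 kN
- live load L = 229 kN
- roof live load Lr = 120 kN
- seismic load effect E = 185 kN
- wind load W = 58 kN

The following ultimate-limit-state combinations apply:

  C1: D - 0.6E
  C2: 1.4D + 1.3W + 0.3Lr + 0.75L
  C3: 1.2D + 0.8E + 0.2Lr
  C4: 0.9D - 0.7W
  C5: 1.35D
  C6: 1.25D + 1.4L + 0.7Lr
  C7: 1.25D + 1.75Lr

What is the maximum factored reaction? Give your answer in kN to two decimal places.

585.85 kN

C1: 1.0(145) - 0.6(185) = 145.00 - 111.00 = 34.00
C2: 1.4(145) + 1.3(58) + 0.3(120) + 0.75(229) = 203.00 + 75.40 + 36.00 + 171.75 = 486.15
C3: 1.2(145) + 0.8(185) + 0.2(120) = 174.00 + 148.00 + 24.00 = 346.00
C4: 0.9(145) - 0.7(58) = 130.50 - 40.60 = 89.90
C5: 1.35(145) = 195.75
C6: 1.25(145) + 1.4(229) + 0.7(120) = 181.25 + 320.60 + 84.00 = 585.85
C7: 1.25(145) + 1.75(120) = 181.25 + 210.00 = 391.25
Maximum is from combination 6.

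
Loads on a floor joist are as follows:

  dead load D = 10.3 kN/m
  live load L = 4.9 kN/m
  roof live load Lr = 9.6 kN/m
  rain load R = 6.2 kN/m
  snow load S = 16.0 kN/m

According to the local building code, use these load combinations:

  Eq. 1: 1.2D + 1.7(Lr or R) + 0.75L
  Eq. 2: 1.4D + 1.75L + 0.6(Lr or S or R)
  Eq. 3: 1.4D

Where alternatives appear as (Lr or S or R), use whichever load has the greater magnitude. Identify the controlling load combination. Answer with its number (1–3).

(Lr or R) → Lr = 9.6 kN/m; (Lr or S or R) → S = 16.0 kN/m.
Eq. 1: 1.2(10.3) + 1.7(9.6) + 0.75(4.9) = 12.4 + 16.3 + 3.7 = 32.4
Eq. 2: 1.4(10.3) + 1.75(4.9) + 0.6(16.0) = 14.4 + 8.6 + 9.6 = 32.6
Eq. 3: 1.4(10.3) = 14.4
The largest value is 32.6 kN/m from combination 2.

Combination 2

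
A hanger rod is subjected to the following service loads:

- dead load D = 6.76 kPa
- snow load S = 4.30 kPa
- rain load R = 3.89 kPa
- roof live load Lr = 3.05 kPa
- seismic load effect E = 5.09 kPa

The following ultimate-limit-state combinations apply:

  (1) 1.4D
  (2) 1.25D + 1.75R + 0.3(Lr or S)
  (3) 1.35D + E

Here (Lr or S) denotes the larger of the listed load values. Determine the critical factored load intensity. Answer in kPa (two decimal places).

(Lr or S) → S = 4.30 kPa.
(1) 1.4(6.76) = 9.46
(2) 1.25(6.76) + 1.75(3.89) + 0.3(4.30) = 8.45 + 6.81 + 1.29 = 16.55
(3) 1.35(6.76) + 1.0(5.09) = 9.13 + 5.09 = 14.22
Maximum is from combination 2.

16.55 kPa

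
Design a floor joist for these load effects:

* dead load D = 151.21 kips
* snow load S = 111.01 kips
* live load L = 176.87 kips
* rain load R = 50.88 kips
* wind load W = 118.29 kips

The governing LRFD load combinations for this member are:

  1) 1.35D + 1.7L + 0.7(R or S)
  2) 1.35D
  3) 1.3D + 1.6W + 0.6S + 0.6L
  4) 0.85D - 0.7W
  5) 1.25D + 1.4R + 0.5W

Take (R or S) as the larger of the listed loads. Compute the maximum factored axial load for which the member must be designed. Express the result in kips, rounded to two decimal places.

582.52 kips

(R or S) → S = 111.01 kips.
1) 1.35(151.21) + 1.7(176.87) + 0.7(111.01) = 204.13 + 300.68 + 77.71 = 582.52
2) 1.35(151.21) = 204.13
3) 1.3(151.21) + 1.6(118.29) + 0.6(111.01) + 0.6(176.87) = 558.57
4) 0.85(151.21) - 0.7(118.29) = 128.53 - 82.80 = 45.73
5) 1.25(151.21) + 1.4(50.88) + 0.5(118.29) = 189.01 + 71.23 + 59.15 = 319.39
The controlling combination is 1, giving 582.52 kips.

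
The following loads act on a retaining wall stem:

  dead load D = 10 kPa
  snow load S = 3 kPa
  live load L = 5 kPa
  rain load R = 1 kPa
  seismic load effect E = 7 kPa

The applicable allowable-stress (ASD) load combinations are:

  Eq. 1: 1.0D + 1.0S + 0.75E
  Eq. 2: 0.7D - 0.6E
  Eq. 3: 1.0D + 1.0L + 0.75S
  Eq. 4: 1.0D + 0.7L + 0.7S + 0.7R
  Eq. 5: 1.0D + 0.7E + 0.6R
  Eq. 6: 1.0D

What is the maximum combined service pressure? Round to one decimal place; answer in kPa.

Eq. 1: 1.0(10) + 1.0(3) + 0.75(7) = 10.0 + 3.0 + 5.3 = 18.3
Eq. 2: 0.7(10) - 0.6(7) = 7.0 - 4.2 = 2.8
Eq. 3: 1.0(10) + 1.0(5) + 0.75(3) = 10.0 + 5.0 + 2.3 = 17.3
Eq. 4: 1.0(10) + 0.7(5) + 0.7(3) + 0.7(1) = 10.0 + 3.5 + 2.1 + 0.7 = 16.3
Eq. 5: 1.0(10) + 0.7(7) + 0.6(1) = 10.0 + 4.9 + 0.6 = 15.5
Eq. 6: 1.0(10) = 10.0
Maximum is from combination 1.

18.3 kPa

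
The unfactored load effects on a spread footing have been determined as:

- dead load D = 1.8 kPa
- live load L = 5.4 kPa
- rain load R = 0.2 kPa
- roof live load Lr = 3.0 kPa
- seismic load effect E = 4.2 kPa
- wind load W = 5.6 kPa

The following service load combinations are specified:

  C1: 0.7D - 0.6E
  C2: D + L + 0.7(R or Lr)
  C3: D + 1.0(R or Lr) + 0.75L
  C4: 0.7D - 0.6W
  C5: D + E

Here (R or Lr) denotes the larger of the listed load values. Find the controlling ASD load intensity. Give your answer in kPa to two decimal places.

(R or Lr) → Lr = 3.0 kPa.
C1: 0.7(1.8) - 0.6(4.2) = 1.26 - 2.52 = -1.26
C2: 1.0(1.8) + 1.0(5.4) + 0.7(3.0) = 1.80 + 5.40 + 2.10 = 9.30
C3: 1.0(1.8) + 1.0(3.0) + 0.75(5.4) = 1.80 + 3.00 + 4.05 = 8.85
C4: 0.7(1.8) - 0.6(5.6) = 1.26 - 3.36 = -2.10
C5: 1.0(1.8) + 1.0(4.2) = 1.80 + 4.20 = 6.00
Maximum is from combination 2.

9.30 kPa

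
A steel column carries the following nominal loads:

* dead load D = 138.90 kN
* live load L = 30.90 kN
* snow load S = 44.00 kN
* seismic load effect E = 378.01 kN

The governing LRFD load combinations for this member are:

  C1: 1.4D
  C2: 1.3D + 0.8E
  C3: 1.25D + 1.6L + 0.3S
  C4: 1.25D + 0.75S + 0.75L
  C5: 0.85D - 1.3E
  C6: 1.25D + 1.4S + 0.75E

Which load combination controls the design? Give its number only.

Combination 6

C1: 1.4(138.90) = 194.46
C2: 1.3(138.90) + 0.8(378.01) = 180.57 + 302.41 = 482.98
C3: 1.25(138.90) + 1.6(30.90) + 0.3(44.00) = 173.63 + 49.44 + 13.20 = 236.27
C4: 1.25(138.90) + 0.75(44.00) + 0.75(30.90) = 229.80
C5: 0.85(138.90) - 1.3(378.01) = -373.35
C6: 1.25(138.90) + 1.4(44.00) + 0.75(378.01) = 518.73
The largest value is 518.73 kN from combination 6.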